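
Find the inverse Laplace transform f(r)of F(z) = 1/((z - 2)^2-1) exp(2*r)*sinh(r)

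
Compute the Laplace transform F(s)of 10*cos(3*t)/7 10*s/(7*(s^2+9))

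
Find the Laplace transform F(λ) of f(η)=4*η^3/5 24/(5*λ^4) 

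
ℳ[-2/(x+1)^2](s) 2*pi*(s - 1)/sin(pi*s)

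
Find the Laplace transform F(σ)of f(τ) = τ σ^(-2)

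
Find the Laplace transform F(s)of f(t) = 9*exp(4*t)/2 9/(2*(s - 4))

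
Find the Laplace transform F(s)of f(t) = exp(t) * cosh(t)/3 (s - 1)/(3 * s * (s - 2))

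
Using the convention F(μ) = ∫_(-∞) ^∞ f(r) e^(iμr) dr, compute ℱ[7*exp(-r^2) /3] 7*sqrt(pi)*exp(-μ^2/4) /3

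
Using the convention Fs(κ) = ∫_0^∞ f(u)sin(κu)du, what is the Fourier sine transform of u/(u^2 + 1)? pi * exp(-κ)/2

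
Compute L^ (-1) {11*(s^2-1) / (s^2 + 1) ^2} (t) 11*t*cos (t) 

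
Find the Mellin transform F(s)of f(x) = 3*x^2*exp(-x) 3*gamma(s+2)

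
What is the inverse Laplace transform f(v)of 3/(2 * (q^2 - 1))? 3 * sinh(v)/2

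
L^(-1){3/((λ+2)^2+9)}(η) exp(-2 * η) * sin(3 * η)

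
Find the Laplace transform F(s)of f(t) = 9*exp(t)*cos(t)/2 9*(s - 1)/(2*((s - 1)^2 + 1))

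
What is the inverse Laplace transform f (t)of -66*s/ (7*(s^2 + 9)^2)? -11*t*sin (3*t)/7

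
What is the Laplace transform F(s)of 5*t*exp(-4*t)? 5/(s + 4)^2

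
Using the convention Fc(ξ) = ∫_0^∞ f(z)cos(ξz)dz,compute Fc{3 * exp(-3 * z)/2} 9/(2 * (ξ^2+9))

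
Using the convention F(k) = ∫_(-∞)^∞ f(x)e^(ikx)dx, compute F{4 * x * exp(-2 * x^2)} sqrt(2) * I * sqrt(pi) * k * exp(-k^2/8)/2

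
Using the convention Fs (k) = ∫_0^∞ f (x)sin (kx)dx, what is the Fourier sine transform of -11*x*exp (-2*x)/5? -44*k/ (5*(k^2 + 4)^2)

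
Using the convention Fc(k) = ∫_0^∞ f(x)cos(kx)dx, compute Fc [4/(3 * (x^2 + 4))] pi * exp(-2 * k)/3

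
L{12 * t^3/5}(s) 72/(5 * s^4)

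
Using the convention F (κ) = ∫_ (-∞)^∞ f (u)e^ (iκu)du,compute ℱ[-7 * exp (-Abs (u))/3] -14/ (3 * κ^2 + 3)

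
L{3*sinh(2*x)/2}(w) 3/(w^2-4)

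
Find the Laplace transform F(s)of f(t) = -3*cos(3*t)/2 -3*s/(2*s^2 + 18)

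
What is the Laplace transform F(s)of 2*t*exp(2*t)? 2/(s - 2)^2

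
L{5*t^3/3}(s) 10/s^4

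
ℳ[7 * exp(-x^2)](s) 7 * gamma(s/2)/2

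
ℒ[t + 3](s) 3/s + s^ (-2)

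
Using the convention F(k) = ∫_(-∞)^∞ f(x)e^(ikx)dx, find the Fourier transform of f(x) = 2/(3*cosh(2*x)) pi/(3*cosh(pi*k/4))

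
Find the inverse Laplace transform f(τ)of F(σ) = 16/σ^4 8*τ^3/3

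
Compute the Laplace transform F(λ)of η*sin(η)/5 2*λ/(5*(λ^2 + 1)^2)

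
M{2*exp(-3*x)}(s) 2*gamma(s)/3^s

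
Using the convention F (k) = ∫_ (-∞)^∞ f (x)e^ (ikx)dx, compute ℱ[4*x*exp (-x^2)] 2*I*sqrt (pi)*k*exp (-k^2/4)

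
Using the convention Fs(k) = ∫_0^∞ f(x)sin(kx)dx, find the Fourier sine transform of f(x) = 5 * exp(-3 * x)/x 5 * atan(k/3)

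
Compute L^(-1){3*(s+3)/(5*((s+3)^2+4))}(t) 3*exp(-3*t)*cos(2*t)/5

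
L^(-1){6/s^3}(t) 3*t^2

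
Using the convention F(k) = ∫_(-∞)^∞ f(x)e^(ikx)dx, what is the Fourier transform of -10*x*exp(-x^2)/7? -5*I*sqrt(pi)*k*exp(-k^2/4)/7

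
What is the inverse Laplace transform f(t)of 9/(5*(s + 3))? 9*exp(-3*t)/5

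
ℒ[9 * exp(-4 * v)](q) 9/(q + 4)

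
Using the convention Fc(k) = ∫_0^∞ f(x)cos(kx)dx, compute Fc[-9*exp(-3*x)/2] -27/(2*k^2 + 18)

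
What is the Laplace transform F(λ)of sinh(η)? 1/(λ^2 - 1)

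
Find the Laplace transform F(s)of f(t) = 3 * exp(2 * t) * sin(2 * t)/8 3/(4 * ((s - 2)^2 + 4))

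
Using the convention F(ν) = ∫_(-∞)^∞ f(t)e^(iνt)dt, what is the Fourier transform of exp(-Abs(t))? 2/(ν^2+1)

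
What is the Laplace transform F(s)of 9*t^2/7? 18/(7*s^3)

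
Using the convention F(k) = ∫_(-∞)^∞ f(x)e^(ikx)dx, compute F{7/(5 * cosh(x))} 7 * pi/(5 * cosh(pi * k/2))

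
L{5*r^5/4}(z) 150/z^6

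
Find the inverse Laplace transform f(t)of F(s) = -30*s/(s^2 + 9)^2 -5*t*sin(3*t)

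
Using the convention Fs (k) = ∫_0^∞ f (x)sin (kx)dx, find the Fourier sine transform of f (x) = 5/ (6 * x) 5 * pi/12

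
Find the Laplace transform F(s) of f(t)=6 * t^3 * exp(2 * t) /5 36/(5 * (s - 2) ^4) 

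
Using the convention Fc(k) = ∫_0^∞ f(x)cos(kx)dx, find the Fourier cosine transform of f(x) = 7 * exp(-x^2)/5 7 * sqrt(pi) * exp(-k^2/4)/10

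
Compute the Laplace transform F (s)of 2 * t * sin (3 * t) 12 * s/ (s^2 + 9)^2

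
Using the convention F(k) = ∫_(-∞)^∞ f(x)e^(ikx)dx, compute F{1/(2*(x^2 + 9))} pi*exp(-3*Abs(k))/6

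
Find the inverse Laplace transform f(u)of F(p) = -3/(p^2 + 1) -3 * sin(u)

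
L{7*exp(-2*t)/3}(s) 7/(3*(s + 2))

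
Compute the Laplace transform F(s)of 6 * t 6/s^2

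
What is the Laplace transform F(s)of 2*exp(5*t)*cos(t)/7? 2*(s - 5)/(7*((s - 5)^2 + 1))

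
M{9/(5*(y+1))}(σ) 9*pi*csc(pi*σ)/5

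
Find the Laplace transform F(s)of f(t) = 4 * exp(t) 4/(s - 1)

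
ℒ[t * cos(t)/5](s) (s^2 - 1)/(5 * (s^2 + 1)^2)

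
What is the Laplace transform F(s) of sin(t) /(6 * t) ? atan(1/s) /6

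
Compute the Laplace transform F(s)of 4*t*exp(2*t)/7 4/(7*(s - 2)^2)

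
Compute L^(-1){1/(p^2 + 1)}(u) sin(u)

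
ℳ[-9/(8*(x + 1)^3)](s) -9*pi*(s - 2)*(s - 1)/(16*sin(pi*s))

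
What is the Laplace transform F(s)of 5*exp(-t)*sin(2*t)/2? 5/((s+1)^2+4)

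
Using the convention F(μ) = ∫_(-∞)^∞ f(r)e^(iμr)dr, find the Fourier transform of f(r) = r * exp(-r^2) I * sqrt(pi) * μ * exp(-μ^2/4)/2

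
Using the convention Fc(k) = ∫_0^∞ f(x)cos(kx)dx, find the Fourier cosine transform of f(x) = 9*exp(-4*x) 36/(k^2 + 16)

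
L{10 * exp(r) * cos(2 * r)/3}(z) 10 * (z - 1)/(3 * ((z - 1)^2 + 4))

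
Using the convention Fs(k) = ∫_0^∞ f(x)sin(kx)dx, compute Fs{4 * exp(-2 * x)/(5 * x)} 4 * atan(k/2)/5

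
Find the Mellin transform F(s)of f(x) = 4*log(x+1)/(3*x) -4*pi*csc(pi*s)/(3*s - 3)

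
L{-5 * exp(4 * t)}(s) -5/(s - 4)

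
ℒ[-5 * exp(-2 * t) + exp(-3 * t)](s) 1/(s + 3) - 5/(s + 2) 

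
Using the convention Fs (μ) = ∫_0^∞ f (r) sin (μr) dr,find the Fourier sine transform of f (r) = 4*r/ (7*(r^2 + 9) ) 2*pi*exp (-3*μ) /7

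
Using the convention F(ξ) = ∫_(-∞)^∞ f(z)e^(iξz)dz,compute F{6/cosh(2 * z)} 3 * pi/cosh(pi * ξ/4)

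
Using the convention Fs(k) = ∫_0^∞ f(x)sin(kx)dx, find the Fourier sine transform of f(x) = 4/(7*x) 2*pi/7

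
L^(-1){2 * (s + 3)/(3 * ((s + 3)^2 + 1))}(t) 2 * exp(-3 * t) * cos(t)/3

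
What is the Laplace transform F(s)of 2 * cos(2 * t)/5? 2 * s/(5 * (s^2 + 4))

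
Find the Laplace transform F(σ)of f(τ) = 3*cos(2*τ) 3*σ/(σ^2 + 4)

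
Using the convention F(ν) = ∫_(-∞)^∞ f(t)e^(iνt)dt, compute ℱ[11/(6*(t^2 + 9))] 11*pi*exp(-3*Abs(ν))/18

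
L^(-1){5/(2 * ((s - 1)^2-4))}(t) 5 * exp(t) * sinh(2 * t)/4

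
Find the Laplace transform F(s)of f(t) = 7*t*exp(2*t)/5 7/(5*(s - 2)^2)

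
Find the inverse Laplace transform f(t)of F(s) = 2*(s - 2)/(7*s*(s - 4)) 2*exp(2*t)*cosh(2*t)/7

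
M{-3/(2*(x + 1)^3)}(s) -3*pi*(s - 2)*(s - 1)/(4*sin(pi*s))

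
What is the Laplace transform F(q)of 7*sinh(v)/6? 7/(6*(q^2 - 1))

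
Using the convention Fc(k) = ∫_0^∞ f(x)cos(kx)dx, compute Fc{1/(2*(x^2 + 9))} pi*exp(-3*k)/12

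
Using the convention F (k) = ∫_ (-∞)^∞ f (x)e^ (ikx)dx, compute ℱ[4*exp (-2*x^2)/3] 2*sqrt (2)*sqrt (pi)*exp (-k^2/8)/3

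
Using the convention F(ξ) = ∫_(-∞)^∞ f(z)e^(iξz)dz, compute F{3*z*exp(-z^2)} 3*I*sqrt(pi)*ξ*exp(-ξ^2/4)/2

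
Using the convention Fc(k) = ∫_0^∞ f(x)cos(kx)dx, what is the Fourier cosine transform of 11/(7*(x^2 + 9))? 11*pi*exp(-3*k)/42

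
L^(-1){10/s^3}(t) 5*t^2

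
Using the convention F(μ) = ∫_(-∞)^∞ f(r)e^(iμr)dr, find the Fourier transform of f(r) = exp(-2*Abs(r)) 4/(μ^2 + 4)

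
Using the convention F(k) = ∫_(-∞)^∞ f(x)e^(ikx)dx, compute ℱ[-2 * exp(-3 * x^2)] -2 * sqrt(3) * sqrt(pi) * exp(-k^2/12)/3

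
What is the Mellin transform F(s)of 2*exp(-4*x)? 2^(1 - 2*s)*gamma(s)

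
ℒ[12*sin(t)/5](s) 12/(5*(s^2 + 1))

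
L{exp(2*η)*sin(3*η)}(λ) 3/((λ - 2)^2 + 9)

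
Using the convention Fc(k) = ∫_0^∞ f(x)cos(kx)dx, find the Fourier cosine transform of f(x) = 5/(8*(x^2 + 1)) 5*pi*exp(-k)/16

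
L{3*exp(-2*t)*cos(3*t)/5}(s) 3*(s + 2)/(5*((s + 2)^2 + 9))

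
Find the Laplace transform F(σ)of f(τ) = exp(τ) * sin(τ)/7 1/(7 * ((σ - 1)^2 + 1))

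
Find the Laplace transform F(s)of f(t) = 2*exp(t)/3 2/(3*(s - 1))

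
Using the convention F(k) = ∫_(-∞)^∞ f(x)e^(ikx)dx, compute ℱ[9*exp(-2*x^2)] 9*sqrt(2)*sqrt(pi)*exp(-k^2/8)/2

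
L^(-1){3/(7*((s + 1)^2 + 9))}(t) exp(-t)*sin(3*t)/7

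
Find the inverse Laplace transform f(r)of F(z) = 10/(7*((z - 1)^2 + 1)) 10*exp(r)*sin(r)/7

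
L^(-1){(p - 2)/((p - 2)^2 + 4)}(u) exp(2*u)*cos(2*u)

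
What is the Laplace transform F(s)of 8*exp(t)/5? 8/(5*(s - 1))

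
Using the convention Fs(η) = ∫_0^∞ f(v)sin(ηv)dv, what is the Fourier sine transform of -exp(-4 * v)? -η/(η^2+16)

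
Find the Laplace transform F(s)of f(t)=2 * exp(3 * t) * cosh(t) 2 * (s - 3)/((s - 3)^2 - 1)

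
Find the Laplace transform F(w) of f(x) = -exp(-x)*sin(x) -1/((w + 1) ^2 + 1) 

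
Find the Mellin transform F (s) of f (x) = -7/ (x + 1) -7*pi*csc (pi*s) 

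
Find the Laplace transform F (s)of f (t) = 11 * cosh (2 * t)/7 11 * s/ (7 * (s^2 - 4))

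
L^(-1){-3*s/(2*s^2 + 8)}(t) -3*cos(2*t)/2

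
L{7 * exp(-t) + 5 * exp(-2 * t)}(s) 7/(s + 1) + 5/(s + 2)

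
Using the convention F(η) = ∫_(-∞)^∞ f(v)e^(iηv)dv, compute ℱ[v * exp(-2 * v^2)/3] sqrt(2) * I * sqrt(pi) * η * exp(-η^2/8)/24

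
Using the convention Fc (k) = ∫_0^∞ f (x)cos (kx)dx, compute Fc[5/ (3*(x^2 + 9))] 5*pi*exp (-3*k)/18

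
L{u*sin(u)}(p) 2*p/(p^2+1)^2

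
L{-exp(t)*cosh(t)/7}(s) (1 - s)/(7*s*(s - 2))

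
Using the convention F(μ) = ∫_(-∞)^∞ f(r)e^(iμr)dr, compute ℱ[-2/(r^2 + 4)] -pi * exp(-2 * Abs(μ))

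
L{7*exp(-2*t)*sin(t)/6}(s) 7/(6*((s + 2)^2 + 1))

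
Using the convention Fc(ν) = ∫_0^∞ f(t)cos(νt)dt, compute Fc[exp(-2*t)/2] 1/(ν^2+4)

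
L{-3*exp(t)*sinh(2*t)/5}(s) -6/(5*(s - 1)^2 - 20)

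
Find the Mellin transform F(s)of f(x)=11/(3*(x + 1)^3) 11*pi*(s - 2)*(s - 1)/(6*sin(pi*s))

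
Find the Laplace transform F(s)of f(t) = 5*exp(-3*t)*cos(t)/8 5*(s + 3)/(8*((s + 3)^2 + 1))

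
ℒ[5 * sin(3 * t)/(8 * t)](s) 5 * atan(3/s)/8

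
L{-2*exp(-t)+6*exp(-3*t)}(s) 6/(s+3) - 2/(s+1)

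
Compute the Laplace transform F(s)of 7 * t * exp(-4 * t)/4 7/(4 * (s + 4)^2)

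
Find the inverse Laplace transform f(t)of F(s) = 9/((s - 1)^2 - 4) 9 * exp(t) * sinh(2 * t)/2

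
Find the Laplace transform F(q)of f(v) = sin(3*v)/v atan(3/q)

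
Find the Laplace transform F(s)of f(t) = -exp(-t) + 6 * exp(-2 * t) 6/(s + 2) - 1/(s + 1)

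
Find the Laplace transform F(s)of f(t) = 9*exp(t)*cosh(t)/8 9*(s - 1)/(8*s*(s - 2))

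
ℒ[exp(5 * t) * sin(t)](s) 1/((s - 5)^2 + 1)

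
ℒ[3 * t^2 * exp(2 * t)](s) 6/(s - 2)^3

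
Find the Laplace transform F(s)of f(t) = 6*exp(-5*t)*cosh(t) 6*(s+5)/((s+5)^2 - 1)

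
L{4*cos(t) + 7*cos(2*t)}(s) 7*s/(s^2 + 4) + 4*s/(s^2 + 1)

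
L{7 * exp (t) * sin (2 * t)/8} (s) 7/ (4 * ( (s - 1)^2 + 4))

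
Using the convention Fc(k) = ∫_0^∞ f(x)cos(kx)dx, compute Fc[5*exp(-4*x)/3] 20/(3*(k^2+16))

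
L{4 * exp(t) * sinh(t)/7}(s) 4/(7 * s * (s - 2))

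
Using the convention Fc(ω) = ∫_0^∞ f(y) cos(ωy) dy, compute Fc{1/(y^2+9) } pi*exp(-3*ω) /6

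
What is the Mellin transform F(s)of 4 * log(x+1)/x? -4 * pi * csc(pi * s)/(s - 1)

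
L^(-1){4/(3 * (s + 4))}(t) 4 * exp(-4 * t)/3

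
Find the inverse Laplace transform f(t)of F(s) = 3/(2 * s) 3/2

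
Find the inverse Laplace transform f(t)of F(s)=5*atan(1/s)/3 5*sin(t)/(3*t)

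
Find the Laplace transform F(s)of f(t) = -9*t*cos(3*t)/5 9*(9 - s^2)/(5*(s^2 + 9)^2)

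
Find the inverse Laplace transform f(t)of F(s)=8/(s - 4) 8 * exp(4 * t)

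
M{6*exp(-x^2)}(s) 3*gamma(s/2)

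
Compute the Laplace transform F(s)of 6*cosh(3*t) 6*s/(s^2 - 9)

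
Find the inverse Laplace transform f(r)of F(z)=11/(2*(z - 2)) 11*exp(2*r)/2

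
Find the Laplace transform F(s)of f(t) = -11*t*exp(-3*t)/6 -11/(6*(s+3)^2)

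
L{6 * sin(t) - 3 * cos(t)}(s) 6/(s^2+1) - 3 * s/(s^2+1)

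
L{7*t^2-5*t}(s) 14/s^3-5/s^2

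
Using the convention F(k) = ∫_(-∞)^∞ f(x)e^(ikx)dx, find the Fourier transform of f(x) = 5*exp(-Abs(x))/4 5/(2*(k^2 + 1))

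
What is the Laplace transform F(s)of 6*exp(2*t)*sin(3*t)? 18/((s - 2)^2 + 9)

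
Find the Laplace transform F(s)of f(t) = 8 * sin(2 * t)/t 8 * atan(2/s)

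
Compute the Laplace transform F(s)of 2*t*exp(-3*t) 2/(s+3)^2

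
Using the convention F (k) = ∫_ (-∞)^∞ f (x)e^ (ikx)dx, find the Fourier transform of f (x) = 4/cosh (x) 4*pi/cosh (pi*k/2)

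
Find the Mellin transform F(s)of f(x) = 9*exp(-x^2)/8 9*gamma(s/2)/16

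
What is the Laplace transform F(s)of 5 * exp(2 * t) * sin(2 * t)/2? 5/((s - 2)^2 + 4)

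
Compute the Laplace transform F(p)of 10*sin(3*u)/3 10/(p^2 + 9)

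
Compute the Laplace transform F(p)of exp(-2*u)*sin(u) 1/((p + 2)^2 + 1)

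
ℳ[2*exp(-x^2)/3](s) gamma(s/2)/3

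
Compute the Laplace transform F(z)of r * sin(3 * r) 6 * z/(z^2 + 9)^2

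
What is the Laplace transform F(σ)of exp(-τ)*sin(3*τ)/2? 3/(2*((σ + 1)^2 + 9))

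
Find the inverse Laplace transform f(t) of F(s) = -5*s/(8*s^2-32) -5*cosh(2*t) /8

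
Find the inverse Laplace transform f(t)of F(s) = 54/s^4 9 * t^3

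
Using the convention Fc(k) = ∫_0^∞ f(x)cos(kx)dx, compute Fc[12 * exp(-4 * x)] 48/(k^2 + 16)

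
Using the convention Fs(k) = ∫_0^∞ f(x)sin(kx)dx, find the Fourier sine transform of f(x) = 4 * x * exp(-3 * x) 24 * k/(k^2+9)^2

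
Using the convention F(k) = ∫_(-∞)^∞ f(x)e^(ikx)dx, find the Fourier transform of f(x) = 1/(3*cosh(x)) pi/(3*cosh(pi*k/2))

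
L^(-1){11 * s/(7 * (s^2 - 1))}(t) 11 * cosh(t)/7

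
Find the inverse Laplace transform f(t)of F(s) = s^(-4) t^3/6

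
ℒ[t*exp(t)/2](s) 1/(2*(s - 1)^2)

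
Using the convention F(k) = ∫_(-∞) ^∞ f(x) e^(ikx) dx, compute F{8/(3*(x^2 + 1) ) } 8*pi*exp(-Abs(k) ) /3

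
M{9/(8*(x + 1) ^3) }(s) 9*pi*(s - 2)*(s - 1) /(16*sin(pi*s) ) 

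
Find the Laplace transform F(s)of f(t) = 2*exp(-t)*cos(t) 2*(s + 1)/((s + 1)^2 + 1)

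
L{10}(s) 10/s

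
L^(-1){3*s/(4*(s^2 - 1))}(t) 3*cosh(t)/4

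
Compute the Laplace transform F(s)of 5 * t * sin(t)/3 10 * s/(3 * (s^2 + 1)^2)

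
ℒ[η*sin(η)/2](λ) λ/(λ^2 + 1)^2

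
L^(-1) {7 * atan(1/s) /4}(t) 7 * sin(t) /(4 * t) 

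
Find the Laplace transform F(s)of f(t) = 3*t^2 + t 6/s^3 + s^(-2)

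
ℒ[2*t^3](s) 12/s^4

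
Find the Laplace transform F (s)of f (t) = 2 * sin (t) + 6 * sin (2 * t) 12/ (s^2 + 4) + 2/ (s^2 + 1)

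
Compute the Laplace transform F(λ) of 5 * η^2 10/λ^3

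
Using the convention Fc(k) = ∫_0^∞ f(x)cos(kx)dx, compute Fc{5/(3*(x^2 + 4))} 5*pi*exp(-2*k)/12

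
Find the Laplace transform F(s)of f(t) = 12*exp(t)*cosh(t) 12*(s - 1)/(s*(s - 2))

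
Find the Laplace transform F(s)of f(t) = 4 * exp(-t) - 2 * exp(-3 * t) 4/(s + 1) - 2/(s + 3)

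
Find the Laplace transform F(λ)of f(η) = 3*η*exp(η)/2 3/(2*(λ - 1)^2)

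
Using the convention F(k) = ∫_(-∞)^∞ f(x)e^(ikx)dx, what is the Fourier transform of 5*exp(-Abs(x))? 10/(k^2 + 1)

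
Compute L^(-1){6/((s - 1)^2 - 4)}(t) 3*exp(t)*sinh(2*t)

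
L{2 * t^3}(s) 12/s^4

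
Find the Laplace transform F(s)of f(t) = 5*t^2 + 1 10/s^3 + 1/s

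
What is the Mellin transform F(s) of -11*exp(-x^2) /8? -11*gamma(s/2) /16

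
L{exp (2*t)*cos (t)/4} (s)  (s - 2)/ (4*( (s - 2)^2 + 1))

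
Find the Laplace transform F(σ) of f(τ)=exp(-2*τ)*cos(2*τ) (σ + 2) /((σ + 2) ^2 + 4) 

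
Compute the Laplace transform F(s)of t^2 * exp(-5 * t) 2/(s+5)^3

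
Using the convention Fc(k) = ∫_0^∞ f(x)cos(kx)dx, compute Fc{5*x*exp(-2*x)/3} 5*(4 - k^2)/(3*(k^2 + 4)^2)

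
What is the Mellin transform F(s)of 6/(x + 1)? 6 * pi * csc(pi * s)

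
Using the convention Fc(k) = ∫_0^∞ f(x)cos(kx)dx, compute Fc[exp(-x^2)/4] sqrt(pi) * exp(-k^2/4)/8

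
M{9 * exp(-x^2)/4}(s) 9 * gamma(s/2)/8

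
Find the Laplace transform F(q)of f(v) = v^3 6/q^4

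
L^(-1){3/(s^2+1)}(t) 3*sin(t)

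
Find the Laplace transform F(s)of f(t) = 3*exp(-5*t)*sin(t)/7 3/(7*((s + 5)^2 + 1))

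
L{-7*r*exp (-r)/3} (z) -7/ (3*(z + 1)^2)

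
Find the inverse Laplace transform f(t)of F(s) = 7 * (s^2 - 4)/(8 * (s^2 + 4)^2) 7 * t * cos(2 * t)/8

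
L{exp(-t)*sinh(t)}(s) 1/(s*(s + 2))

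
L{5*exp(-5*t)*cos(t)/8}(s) 5*(s + 5)/(8*((s + 5)^2 + 1))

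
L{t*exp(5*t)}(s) (s - 5)^(-2)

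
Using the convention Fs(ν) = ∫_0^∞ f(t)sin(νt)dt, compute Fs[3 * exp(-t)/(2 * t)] 3 * atan(ν)/2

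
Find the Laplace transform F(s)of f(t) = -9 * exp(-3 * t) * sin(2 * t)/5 -18/(5 * (s+3)^2+20)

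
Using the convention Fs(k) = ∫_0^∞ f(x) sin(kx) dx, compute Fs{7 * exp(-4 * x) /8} 7 * k/(8 * (k^2 + 16) ) 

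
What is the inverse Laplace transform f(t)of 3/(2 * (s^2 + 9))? sin(3 * t)/2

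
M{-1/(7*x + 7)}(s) -pi*csc(pi*s)/7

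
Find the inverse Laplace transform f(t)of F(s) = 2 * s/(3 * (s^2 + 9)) 2 * cos(3 * t)/3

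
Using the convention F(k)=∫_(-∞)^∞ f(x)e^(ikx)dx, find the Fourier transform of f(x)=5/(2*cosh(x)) 5*pi/(2*cosh(pi*k/2))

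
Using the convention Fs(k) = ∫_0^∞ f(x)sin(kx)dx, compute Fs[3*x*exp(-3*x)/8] 9*k/(4*(k^2 + 9)^2)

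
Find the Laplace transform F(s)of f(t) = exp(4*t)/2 1/(2*(s - 4))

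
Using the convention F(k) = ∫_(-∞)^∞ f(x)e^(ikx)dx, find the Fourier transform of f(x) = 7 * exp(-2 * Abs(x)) 28/(k^2 + 4)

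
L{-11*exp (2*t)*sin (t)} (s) -11/ ( (s - 2)^2 + 1)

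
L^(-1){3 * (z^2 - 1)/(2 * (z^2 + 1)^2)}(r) 3 * r * cos(r)/2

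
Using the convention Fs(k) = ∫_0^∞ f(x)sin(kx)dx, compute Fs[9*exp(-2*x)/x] 9*atan(k/2)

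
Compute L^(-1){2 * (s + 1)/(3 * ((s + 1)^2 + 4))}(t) 2 * exp(-t) * cos(2 * t)/3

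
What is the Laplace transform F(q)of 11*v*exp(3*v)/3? 11/(3*(q - 3)^2)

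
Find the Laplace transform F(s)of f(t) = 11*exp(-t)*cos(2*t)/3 11*(s + 1)/(3*((s + 1)^2 + 4))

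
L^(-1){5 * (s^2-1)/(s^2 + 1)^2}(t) 5 * t * cos(t)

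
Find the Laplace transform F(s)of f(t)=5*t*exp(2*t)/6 5/(6*(s - 2)^2)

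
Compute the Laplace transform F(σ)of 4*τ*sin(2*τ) 16*σ/(σ^2 + 4)^2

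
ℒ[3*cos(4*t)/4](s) 3*s/(4*(s^2 + 16))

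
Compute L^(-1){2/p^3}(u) u^2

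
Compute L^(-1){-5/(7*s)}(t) -5/7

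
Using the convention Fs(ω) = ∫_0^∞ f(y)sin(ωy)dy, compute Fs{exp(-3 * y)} ω/(ω^2+9)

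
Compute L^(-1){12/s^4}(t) 2*t^3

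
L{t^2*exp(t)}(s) 2/(s - 1)^3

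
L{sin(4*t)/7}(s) 4/(7*(s^2 + 16))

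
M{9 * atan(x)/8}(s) -9 * pi * sec(pi * s/2)/(16 * s)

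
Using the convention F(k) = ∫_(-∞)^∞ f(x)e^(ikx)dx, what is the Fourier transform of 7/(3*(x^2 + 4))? 7*pi*exp(-2*Abs(k))/6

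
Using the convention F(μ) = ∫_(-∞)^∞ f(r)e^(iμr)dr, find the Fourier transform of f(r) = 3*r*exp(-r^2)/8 3*I*sqrt(pi)*μ*exp(-μ^2/4)/16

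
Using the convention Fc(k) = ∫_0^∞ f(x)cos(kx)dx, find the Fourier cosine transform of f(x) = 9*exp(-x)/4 9/(4*(k^2 + 1))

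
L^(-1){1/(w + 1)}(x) exp(-x)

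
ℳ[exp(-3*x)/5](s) gamma(s)/(5*3^s)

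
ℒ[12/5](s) 12/(5*s)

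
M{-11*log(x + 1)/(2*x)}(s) 11*pi*csc(pi*s)/(2*(s - 1))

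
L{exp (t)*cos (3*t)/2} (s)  (s - 1)/ (2*( (s - 1)^2 + 9))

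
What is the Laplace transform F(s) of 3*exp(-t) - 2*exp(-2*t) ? 3/(s+1) - 2/(s+2) 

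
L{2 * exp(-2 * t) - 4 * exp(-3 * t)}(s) 2/(s + 2) - 4/(s + 3)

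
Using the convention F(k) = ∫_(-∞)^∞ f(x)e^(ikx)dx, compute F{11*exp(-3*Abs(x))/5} 66/(5*(k^2 + 9))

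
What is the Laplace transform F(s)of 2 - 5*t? 2/s - 5/s^2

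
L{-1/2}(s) -1/(2*s)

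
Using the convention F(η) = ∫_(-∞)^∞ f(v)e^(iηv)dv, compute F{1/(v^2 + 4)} pi*exp(-2*Abs(η))/2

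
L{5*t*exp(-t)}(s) 5/(s + 1)^2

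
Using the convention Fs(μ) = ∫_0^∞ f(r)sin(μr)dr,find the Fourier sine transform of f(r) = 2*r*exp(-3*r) 12*μ/(μ^2+9)^2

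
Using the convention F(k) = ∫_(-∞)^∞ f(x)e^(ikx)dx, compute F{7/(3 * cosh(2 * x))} 7 * pi/(6 * cosh(pi * k/4))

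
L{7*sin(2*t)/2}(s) 7/(s^2+4)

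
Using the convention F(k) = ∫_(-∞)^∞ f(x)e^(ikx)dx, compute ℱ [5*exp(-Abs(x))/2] 5/(k^2+1)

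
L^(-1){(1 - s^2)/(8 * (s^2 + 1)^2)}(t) -t * cos(t)/8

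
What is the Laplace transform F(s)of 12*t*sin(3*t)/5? 72*s/(5*(s^2 + 9)^2)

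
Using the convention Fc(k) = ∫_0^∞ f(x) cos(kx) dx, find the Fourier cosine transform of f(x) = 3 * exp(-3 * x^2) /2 sqrt(3) * sqrt(pi) * exp(-k^2/12) /4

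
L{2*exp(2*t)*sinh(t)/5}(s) 2/(5*((s - 2)^2-1))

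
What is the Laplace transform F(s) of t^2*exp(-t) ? 2/(s + 1) ^3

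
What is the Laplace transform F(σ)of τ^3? 6/σ^4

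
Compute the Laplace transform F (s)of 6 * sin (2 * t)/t 6 * atan (2/s)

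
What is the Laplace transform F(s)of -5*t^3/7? -30/(7*s^4)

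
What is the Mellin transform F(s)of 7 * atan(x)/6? -7 * pi * sec(pi * s/2)/(12 * s)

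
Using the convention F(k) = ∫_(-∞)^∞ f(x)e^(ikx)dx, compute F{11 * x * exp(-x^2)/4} 11 * I * sqrt(pi) * k * exp(-k^2/4)/8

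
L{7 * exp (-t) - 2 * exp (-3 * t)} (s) 7/ (s + 1) - 2/ (s + 3)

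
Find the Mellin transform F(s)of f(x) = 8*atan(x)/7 -4*pi*sec(pi*s/2)/(7*s)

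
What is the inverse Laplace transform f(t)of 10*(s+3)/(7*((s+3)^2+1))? 10*exp(-3*t)*cos(t)/7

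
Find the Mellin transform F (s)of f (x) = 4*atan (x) -2*pi*sec (pi*s/2)/s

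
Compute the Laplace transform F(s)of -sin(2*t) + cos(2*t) s/(s^2 + 4) - 2/(s^2 + 4)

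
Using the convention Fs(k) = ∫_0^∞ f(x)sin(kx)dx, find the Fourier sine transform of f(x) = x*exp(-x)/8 k/(4*(k^2 + 1)^2)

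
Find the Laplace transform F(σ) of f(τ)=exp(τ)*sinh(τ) 1/(σ*(σ - 2) ) 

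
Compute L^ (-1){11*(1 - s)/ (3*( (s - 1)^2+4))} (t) -11*exp (t)*cos (2*t)/3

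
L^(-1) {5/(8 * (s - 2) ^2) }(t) 5 * t * exp(2 * t) /8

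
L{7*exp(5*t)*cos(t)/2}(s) 7*(s - 5)/(2*((s - 5)^2+1))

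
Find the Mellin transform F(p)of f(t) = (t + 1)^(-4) gamma(p) * gamma(4 - p)/6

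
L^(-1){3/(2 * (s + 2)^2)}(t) 3 * t * exp(-2 * t)/2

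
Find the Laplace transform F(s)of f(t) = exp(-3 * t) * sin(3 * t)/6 1/(2 * ((s + 3)^2 + 9))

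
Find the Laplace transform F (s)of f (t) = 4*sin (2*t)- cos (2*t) 8/ (s^2 + 4)- s/ (s^2 + 4)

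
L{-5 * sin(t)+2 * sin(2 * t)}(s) 4/(s^2+4) - 5/(s^2+1)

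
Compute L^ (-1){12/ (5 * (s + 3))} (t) 12 * exp (-3 * t)/5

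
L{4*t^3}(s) 24/s^4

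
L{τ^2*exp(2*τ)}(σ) 2/(σ - 2)^3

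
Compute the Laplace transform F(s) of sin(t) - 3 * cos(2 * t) 1/(s^2 + 1) - 3 * s/(s^2 + 4) 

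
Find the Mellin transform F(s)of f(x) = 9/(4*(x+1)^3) 9*pi*(s - 2)*(s - 1)/(8*sin(pi*s))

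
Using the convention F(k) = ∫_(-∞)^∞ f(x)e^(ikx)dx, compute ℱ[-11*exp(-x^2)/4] -11*sqrt(pi)*exp(-k^2/4)/4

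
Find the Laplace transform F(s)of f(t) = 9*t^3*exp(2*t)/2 27/(s - 2)^4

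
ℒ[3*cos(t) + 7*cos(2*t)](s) 7*s/(s^2 + 4) + 3*s/(s^2 + 1)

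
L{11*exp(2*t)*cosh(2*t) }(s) 11*(s - 2) /(s*(s - 4) ) 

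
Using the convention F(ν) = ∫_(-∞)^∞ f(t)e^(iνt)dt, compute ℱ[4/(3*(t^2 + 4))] 2*pi*exp(-2*Abs(ν))/3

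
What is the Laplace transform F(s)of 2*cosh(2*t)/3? 2*s/(3*(s^2 - 4))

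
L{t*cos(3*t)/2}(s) (s^2 - 9)/(2*(s^2 + 9)^2)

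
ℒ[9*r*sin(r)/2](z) 9*z/(z^2 + 1)^2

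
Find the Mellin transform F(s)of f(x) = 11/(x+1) 11*pi*csc(pi*s)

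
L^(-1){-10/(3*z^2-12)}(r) -5*sinh(2*r)/3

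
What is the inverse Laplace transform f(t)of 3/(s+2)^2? 3*t*exp(-2*t)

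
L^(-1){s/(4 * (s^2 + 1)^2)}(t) t * sin(t)/8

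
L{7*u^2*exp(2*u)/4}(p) 7/(2*(p - 2)^3)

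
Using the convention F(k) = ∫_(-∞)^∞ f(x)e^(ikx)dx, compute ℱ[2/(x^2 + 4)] pi*exp(-2*Abs(k))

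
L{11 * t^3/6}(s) 11/s^4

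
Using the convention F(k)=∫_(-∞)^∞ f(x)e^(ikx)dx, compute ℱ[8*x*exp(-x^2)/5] 4*I*sqrt(pi)*k*exp(-k^2/4)/5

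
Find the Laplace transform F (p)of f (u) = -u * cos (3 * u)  (9 - p^2)/ (p^2 + 9)^2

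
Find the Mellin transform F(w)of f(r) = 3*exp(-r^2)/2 3*gamma(w/2)/4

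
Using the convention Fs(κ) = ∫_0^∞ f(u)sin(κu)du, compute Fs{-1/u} -pi/2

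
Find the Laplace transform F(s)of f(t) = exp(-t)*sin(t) 1/((s+1)^2+1)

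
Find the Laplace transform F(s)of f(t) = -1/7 -1/(7*s)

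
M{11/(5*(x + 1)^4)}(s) 11*gamma(s)*gamma(4 - s)/30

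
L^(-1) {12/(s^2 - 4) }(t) 6*sinh(2*t) 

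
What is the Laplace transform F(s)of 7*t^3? 42/s^4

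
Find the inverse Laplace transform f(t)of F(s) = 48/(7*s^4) 8*t^3/7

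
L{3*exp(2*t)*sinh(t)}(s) 3/((s - 2)^2 - 1)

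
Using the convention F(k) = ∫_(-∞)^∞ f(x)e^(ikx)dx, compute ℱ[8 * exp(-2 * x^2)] 4 * sqrt(2) * sqrt(pi) * exp(-k^2/8)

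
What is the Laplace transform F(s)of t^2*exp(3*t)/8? 1/(4*(s - 3)^3)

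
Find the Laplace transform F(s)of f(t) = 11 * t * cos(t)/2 11 * (s^2 - 1)/(2 * (s^2+1)^2)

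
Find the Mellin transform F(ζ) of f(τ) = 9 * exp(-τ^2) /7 9 * gamma(ζ/2) /14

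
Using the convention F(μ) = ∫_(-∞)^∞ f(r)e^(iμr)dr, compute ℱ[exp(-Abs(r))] 2/(μ^2 + 1)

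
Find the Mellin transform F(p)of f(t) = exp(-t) gamma(p)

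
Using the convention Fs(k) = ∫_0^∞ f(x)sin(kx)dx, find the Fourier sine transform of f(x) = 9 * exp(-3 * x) 9 * k/(k^2 + 9)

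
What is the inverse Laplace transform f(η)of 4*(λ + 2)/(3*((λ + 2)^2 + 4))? 4*exp(-2*η)*cos(2*η)/3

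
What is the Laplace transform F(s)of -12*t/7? -12/(7*s^2)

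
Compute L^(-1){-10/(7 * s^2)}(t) -10 * t/7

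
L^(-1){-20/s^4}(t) -10*t^3/3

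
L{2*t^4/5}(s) 48/(5*s^5)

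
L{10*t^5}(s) 1200/s^6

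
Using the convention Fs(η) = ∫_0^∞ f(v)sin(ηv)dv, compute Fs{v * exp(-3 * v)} 6 * η/(η^2 + 9)^2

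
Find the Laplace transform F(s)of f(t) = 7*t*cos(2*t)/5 7*(s^2-4)/(5*(s^2 + 4)^2)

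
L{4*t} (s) 4/s^2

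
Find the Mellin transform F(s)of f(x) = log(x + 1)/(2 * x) -pi * csc(pi * s)/(2 * s - 2)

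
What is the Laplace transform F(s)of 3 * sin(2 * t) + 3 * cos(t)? 3 * s/(s^2 + 1) + 6/(s^2 + 4)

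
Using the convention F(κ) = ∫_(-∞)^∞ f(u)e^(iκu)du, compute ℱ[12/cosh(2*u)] 6*pi/cosh(pi*κ/4)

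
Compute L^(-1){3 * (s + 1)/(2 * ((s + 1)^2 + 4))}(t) 3 * exp(-t) * cos(2 * t)/2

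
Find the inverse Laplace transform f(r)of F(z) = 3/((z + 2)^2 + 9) exp(-2 * r) * sin(3 * r)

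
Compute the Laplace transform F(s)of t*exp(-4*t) (s + 4)^(-2)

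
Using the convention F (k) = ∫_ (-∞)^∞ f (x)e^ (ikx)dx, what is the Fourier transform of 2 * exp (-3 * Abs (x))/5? 12/ (5 * (k^2 + 9))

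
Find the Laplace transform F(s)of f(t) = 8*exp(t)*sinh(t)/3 8/(3*s*(s - 2))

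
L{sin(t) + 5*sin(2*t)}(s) 10/(s^2 + 4) + 1/(s^2 + 1)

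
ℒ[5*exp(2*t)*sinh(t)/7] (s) 5/(7*((s - 2)^2-1))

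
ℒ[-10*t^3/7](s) -60/(7*s^4)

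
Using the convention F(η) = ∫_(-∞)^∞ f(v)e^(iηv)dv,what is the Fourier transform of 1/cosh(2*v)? pi/(2*cosh(pi*η/4))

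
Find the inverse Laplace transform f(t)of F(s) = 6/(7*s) 6/7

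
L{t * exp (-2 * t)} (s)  (s + 2)^ (-2)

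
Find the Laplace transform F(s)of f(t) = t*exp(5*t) (s - 5)^(-2)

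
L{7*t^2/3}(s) 14/(3*s^3)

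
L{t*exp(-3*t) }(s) (s + 3) ^(-2) 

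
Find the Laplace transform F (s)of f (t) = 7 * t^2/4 7/ (2 * s^3)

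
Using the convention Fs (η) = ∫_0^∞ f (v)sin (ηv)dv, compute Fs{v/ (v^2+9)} pi * exp (-3 * η)/2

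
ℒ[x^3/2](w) 3/w^4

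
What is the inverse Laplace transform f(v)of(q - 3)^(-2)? v*exp(3*v)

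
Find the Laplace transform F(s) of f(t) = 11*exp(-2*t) 11/(s + 2) 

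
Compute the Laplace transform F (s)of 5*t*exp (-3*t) 5/ (s + 3)^2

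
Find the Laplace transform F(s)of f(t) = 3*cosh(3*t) 3*s/(s^2-9)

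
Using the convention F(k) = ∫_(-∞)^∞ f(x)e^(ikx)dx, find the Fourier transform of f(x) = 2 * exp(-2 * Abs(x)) 8/(k^2 + 4)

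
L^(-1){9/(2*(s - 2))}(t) 9*exp(2*t)/2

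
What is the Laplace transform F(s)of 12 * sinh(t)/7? 12/(7 * (s^2 - 1))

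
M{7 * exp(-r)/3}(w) 7 * gamma(w)/3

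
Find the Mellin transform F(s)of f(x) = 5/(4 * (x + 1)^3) 5 * pi * (s - 2) * (s - 1)/(8 * sin(pi * s))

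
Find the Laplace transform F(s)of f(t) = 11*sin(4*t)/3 44/(3*(s^2+16))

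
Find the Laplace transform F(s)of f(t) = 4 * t 4/s^2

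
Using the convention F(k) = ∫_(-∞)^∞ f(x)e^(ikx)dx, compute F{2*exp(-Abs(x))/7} 4/(7*(k^2+1))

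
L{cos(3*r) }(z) z/(z^2 + 9) 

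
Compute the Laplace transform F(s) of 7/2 7/(2 * s) 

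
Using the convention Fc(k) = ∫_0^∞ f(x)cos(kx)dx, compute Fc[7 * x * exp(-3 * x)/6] 7 * (9 - k^2)/(6 * (k^2 + 9)^2)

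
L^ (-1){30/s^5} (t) 5 * t^4/4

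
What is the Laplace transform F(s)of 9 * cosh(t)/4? 9 * s/(4 * (s^2 - 1))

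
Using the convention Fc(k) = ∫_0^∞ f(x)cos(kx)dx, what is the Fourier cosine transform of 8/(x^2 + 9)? 4 * pi * exp(-3 * k)/3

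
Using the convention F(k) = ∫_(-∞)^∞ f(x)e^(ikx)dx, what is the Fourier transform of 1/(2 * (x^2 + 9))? pi * exp(-3 * Abs(k))/6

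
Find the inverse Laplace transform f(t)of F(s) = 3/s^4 t^3/2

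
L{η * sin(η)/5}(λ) 2 * λ/(5 * (λ^2 + 1)^2)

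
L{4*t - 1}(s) 4/s^2 - 1/s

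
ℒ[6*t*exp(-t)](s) 6/(s+1)^2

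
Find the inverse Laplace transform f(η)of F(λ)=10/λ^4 5 * η^3/3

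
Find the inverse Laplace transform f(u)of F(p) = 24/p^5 u^4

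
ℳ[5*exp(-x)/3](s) 5*gamma(s)/3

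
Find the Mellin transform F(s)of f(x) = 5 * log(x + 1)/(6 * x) -5 * pi * csc(pi * s)/(6 * s - 6)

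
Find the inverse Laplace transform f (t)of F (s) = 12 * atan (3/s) 12 * sin (3 * t)/t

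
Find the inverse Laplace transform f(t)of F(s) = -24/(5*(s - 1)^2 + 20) -12*exp(t)*sin(2*t)/5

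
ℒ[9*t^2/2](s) 9/s^3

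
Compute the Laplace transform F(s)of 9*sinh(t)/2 9/(2*(s^2-1))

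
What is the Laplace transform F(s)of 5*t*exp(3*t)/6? 5/(6*(s - 3)^2)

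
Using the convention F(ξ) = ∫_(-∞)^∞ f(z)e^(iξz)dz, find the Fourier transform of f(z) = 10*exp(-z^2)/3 10*sqrt(pi)*exp(-ξ^2/4)/3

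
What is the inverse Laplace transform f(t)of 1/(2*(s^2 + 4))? sin(2*t)/4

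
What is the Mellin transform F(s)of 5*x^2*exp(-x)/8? 5*gamma(s + 2)/8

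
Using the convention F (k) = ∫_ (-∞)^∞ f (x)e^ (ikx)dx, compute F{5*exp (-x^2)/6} 5*sqrt (pi)*exp (-k^2/4)/6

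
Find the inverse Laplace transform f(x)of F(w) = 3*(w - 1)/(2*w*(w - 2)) 3*exp(x)*cosh(x)/2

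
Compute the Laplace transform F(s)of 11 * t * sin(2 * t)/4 11 * s/(s^2 + 4)^2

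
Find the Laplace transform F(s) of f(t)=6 6/s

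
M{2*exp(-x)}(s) 2*gamma(s)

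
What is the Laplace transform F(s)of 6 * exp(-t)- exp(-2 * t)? 6/(s + 1) - 1/(s + 2)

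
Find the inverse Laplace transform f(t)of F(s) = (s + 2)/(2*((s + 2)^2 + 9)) exp(-2*t)*cos(3*t)/2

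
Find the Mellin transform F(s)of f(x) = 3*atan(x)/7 -3*pi*sec(pi*s/2)/(14*s)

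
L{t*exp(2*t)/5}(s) 1/(5*(s - 2)^2)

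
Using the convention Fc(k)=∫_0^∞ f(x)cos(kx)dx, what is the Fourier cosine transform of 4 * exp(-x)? 4/(k^2 + 1)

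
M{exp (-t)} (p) gamma (p)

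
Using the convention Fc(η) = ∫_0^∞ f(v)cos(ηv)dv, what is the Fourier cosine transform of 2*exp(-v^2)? sqrt(pi)*exp(-η^2/4)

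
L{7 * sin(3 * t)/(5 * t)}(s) 7 * atan(3/s)/5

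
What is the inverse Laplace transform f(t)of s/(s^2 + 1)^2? t*sin(t)/2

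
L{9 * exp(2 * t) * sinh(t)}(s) 9/((s - 2)^2 - 1)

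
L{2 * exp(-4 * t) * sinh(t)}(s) 2/((s+4)^2 - 1)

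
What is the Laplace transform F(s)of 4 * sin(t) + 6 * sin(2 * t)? 12/(s^2 + 4) + 4/(s^2 + 1)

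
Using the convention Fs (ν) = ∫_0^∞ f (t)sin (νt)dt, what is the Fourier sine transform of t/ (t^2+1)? pi*exp (-ν)/2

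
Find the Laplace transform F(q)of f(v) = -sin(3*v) -3/(q^2 + 9)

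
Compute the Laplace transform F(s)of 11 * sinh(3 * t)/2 33/(2 * (s^2 - 9))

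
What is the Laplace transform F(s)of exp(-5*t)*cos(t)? (s + 5)/((s + 5)^2 + 1)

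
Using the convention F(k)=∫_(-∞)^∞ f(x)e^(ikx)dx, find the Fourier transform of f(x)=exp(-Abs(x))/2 1/(k^2 + 1)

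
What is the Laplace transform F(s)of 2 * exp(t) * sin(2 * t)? 4/((s - 1)^2+4)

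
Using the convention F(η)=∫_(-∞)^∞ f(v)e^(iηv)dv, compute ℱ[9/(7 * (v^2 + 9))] 3 * pi * exp(-3 * Abs(η))/7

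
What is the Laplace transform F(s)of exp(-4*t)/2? 1/(2*(s + 4))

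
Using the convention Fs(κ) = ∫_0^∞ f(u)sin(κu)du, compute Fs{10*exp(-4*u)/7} 10*κ/(7*(κ^2 + 16))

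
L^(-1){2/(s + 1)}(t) 2*exp(-t)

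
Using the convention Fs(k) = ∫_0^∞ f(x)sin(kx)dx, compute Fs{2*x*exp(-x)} 4*k/(k^2 + 1)^2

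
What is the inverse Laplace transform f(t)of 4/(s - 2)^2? 4 * t * exp(2 * t)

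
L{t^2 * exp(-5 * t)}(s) 2/(s + 5)^3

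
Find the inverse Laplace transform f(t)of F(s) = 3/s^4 t^3/2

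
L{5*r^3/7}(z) 30/(7*z^4)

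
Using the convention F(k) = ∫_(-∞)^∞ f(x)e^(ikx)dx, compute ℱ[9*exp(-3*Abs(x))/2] 27/(k^2+9)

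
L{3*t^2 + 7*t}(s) 7/s^2 + 6/s^3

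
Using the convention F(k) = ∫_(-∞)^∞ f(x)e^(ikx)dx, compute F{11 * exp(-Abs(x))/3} 22/(3 * (k^2 + 1))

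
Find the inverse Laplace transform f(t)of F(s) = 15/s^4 5*t^3/2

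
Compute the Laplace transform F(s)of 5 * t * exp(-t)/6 5/(6 * (s + 1)^2)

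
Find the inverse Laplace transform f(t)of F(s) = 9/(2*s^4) 3*t^3/4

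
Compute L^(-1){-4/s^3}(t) -2*t^2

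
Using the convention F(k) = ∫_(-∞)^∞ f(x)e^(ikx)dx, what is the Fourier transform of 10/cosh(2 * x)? 5 * pi/cosh(pi * k/4)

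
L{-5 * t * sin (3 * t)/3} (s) -10 * s/ (s^2 + 9)^2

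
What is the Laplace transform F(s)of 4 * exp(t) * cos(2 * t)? 4 * (s - 1)/((s - 1)^2 + 4)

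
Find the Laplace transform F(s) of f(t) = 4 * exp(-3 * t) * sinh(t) 4/((s + 3) ^2 - 1) 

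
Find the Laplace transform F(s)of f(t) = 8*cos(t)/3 8*s/(3*(s^2 + 1))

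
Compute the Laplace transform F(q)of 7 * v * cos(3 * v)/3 7 * (q^2 - 9)/(3 * (q^2 + 9)^2)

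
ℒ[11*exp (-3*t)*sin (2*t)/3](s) 22/ (3*( (s + 3)^2 + 4))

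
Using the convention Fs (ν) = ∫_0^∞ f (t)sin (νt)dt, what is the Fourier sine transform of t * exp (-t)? 2 * ν/ (ν^2+1)^2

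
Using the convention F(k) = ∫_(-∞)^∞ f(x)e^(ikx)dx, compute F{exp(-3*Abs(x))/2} 3/(k^2 + 9)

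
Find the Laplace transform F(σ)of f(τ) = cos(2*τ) σ/(σ^2+4)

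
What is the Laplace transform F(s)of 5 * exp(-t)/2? 5/(2 * (s + 1))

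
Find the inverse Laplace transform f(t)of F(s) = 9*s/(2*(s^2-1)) 9*cosh(t)/2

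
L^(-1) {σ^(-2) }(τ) τ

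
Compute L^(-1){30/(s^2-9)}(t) 10 * sinh(3 * t)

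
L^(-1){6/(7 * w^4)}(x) x^3/7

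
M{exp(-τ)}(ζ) gamma(ζ)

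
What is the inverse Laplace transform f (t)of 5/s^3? 5 * t^2/2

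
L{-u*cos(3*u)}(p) (9 - p^2)/(p^2 + 9)^2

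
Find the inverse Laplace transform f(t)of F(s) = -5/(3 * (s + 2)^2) -5 * t * exp(-2 * t)/3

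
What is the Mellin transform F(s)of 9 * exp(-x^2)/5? 9 * gamma(s/2)/10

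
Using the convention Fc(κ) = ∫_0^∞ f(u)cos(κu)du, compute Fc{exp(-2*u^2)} sqrt(2)*sqrt(pi)*exp(-κ^2/8)/4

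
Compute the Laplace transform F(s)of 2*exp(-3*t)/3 2/(3*(s + 3))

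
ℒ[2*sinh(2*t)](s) 4/(s^2 - 4) 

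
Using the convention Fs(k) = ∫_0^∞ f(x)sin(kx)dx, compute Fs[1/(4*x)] pi/8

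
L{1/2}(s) 1/(2 * s)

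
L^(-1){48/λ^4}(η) 8*η^3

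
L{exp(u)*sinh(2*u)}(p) 2/((p - 1)^2 - 4)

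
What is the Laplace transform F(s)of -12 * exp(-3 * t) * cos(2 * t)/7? 12 * (-s - 3)/(7 * ((s + 3)^2 + 4))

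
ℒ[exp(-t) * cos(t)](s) (s + 1)/((s + 1)^2 + 1)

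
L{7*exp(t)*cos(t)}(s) 7*(s - 1)/((s - 1)^2 + 1)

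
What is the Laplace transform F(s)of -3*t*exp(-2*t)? -3/(s + 2)^2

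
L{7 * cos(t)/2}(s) 7 * s/(2 * (s^2 + 1))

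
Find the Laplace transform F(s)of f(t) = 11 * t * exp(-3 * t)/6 11/(6 * (s+3)^2)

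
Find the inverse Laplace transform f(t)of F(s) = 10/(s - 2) 10 * exp(2 * t)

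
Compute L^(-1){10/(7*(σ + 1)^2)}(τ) 10*τ*exp(-τ)/7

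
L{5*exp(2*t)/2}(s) 5/(2*(s - 2))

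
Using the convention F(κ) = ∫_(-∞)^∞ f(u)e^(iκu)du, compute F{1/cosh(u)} pi/cosh(pi*κ/2)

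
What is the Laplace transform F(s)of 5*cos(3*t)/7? 5*s/(7*(s^2 + 9))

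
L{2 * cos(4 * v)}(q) 2 * q/(q^2 + 16)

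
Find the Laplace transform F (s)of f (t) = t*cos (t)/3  (s^2 - 1)/ (3*(s^2 + 1)^2)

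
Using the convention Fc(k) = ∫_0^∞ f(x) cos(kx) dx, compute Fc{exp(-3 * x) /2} 3/(2 * (k^2 + 9) ) 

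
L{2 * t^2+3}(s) 3/s+4/s^3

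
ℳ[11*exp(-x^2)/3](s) 11*gamma(s/2)/6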